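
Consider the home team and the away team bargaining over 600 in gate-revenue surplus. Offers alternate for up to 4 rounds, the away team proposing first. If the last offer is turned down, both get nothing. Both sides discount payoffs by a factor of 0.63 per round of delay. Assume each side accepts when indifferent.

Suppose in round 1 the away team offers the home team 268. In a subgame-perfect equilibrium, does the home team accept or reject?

Work out the home team's continuation value if the offer is rejected.
Round 4 (the home team proposes): the away team will accept anything ≥ 0, so the home team offers 0 and keeps 600.
Round 3 (the away team proposes): the home team can get 600 next round, worth 0.63 × 600 = 378 now. The away team offers 378 and keeps 600 − 378 = 222.
Round 2 (the home team proposes): the away team can get 222 next round, worth 0.63 × 222 = 139.86 now, so the home team offers 139.86, keeping 460.14.
So by rejecting in round 1, the home team gets 460.14 next round, worth 0.63 × 460.14 = 289.8882 now.
Offer 268 < 289.8882, so the home team rejects.

Reject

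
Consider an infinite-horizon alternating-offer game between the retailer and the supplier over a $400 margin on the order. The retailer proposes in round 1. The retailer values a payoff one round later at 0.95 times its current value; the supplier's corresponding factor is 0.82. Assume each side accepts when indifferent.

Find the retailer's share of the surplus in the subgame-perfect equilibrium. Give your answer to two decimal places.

325.79

When the retailer proposes, the supplier accepts any offer worth at least 0.82 times what the supplier would get by proposing next round; and vice versa.
This gives x = 400 − 0.82y and y = 400 − 0.95x, where x and y are each side's share when it proposes.
Hence (1 − 0.82·0.95)x = 400(1 − 0.82), i.e. 0.221·x = 72.
x ≈ 325.7919; the supplier's share is 400 − x ≈ 74.2081.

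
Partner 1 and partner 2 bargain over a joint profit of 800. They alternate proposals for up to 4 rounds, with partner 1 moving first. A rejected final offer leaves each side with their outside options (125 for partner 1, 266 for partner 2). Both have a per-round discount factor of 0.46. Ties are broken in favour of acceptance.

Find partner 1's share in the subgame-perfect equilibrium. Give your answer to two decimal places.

535.58

Round 4 (partner 2 proposes): partner 1 gets 125 if talks fail, so partner 2 offers 125 and keeps 675.
Round 3 (partner 1 proposes): partner 2 can get 675 next round, worth 0.46 × 675 = 310.5 now, so partner 1 offers 310.5, keeping 489.5.
Round 2 (partner 2 proposes): partner 1 can get 489.5 next round, worth 0.46 × 489.5 = 225.17 now, so partner 2 offers 225.17, keeping 574.83.
Round 1 (partner 1 proposes): partner 2 can get 574.83 next round, worth 0.46 × 574.83 = 264.4218 now, so partner 1 offers 264.4218, keeping 535.5782.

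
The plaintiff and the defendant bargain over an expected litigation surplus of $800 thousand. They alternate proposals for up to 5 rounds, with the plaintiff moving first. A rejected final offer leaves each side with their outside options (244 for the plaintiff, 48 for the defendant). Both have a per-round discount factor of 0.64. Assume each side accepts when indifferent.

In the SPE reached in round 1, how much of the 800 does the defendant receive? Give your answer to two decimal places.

Round 5 (the plaintiff proposes): the defendant gets 48 if talks fail, so the plaintiff offers 48 and keeps 752.
Round 4 (the defendant proposes): the plaintiff can get 752 next round, worth 0.64 × 752 = 481.28 now. The defendant offers 481.28 and keeps 800 − 481.28 = 318.72.
Round 3 (the plaintiff proposes): the defendant can get 318.72 next round, worth 0.64 × 318.72 = 203.9808 now; the plaintiff offers that and keeps 596.0192.
Round 2 (the defendant proposes): the plaintiff can get 596.0192 next round, worth 0.64 × 596.0192 = 381.452288 now; the defendant offers that and keeps 418.547712.
Round 1 (the plaintiff proposes): the defendant can get 418.547712 next round, worth 0.64 × 418.547712 = 267.87053568 now, so the plaintiff offers 267.87053568, keeping 532.12946432.

267.87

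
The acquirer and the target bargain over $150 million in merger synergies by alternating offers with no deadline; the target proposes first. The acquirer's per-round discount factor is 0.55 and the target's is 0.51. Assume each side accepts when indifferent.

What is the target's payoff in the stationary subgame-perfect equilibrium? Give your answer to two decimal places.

In a stationary SPE each proposer offers the other exactly their discounted continuation value.
If the target keeps x when proposing and the acquirer keeps y when proposing, then x = 150 − 0.55y and y = 150 − 0.51x.
Solving: x = 150(1 − 0.55) / (1 − 0.51·0.55) = 67.5 / 0.7195 ≈ 93.8151.
The acquirer gets 150 − 93.8151 ≈ 56.1849.

93.82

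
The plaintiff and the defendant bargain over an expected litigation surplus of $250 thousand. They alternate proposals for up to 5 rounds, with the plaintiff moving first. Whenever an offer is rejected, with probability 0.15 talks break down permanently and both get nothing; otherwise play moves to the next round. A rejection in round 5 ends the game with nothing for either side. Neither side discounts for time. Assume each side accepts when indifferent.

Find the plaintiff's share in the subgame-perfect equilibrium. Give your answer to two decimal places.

195.10

Round 5 (the plaintiff proposes): the defendant will accept anything ≥ 0, so the plaintiff offers 0 and keeps 250.
Round 4 (the defendant proposes): rejecting gives the plaintiff an expected 0.85 × 250 = 212.5; the defendant offers that and keeps 37.5.
Round 3 (the plaintiff proposes): rejecting gives the defendant an expected 0.85 × 37.5 = 31.875; the plaintiff offers that and keeps 218.125.
Round 2 (the defendant proposes): rejecting gives the plaintiff an expected 0.85 × 218.125 = 185.40625, so the defendant offers 185.40625, keeping 64.59375.
Round 1 (the plaintiff proposes): rejecting gives the defendant an expected 0.85 × 64.59375 = 54.9046875, so the plaintiff offers 54.9046875, keeping 195.0953125.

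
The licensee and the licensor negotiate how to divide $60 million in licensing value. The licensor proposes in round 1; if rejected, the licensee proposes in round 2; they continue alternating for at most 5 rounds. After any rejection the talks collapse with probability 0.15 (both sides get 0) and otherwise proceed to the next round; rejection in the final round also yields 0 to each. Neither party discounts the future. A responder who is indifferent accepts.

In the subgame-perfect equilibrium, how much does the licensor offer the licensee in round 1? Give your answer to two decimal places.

By backward induction:
Round 5 (the licensor proposes): the licensee will accept anything ≥ 0, so the licensor offers 0 and keeps 60.
Round 4 (the licensee proposes): rejecting gives the licensor an expected 0.85 × 60 = 51. The licensee offers 51 and keeps 60 − 51 = 9.
Round 3 (the licensor proposes): rejecting gives the licensee an expected 0.85 × 9 = 7.65, so the licensor offers 7.65, keeping 52.35.
Round 2 (the licensee proposes): rejecting gives the licensor an expected 0.85 × 52.35 = 44.4975. The licensee offers 44.4975 and keeps 60 − 44.4975 = 15.5025.
Round 1 (the licensor proposes): rejecting gives the licensee an expected 0.85 × 15.5025 = 13.177125, so the licensor offers 13.177125, keeping 46.822875.

13.18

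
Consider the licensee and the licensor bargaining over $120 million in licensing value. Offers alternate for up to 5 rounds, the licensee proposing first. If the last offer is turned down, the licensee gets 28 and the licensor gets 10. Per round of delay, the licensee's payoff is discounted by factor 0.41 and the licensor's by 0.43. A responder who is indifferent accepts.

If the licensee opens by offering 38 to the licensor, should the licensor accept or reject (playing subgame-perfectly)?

Round 5 (the licensee proposes): the licensor gets 10 if talks fail, so the licensee offers 10 and keeps 110.
Round 4 (the licensor proposes): the licensee can get 110 next round, worth 0.41 × 110 = 45.1 now. The licensor offers 45.1 and keeps 120 − 45.1 = 74.9.
Round 3 (the licensee proposes): the licensor can get 74.9 next round, worth 0.43 × 74.9 = 32.207 now. The licensee offers 32.207 and keeps 120 − 32.207 = 87.793.
Round 2 (the licensor proposes): the licensee can get 87.793 next round, worth 0.41 × 87.793 = 35.99513 now, so the licensor offers 35.99513, keeping 84.00487.
So by rejecting in round 1, the licensor gets 84.00487 next round, worth 0.43 × 84.00487 = 36.1220941 now.
Offer 38 ≥ 36.1220941, so the licensor accepts.

Accept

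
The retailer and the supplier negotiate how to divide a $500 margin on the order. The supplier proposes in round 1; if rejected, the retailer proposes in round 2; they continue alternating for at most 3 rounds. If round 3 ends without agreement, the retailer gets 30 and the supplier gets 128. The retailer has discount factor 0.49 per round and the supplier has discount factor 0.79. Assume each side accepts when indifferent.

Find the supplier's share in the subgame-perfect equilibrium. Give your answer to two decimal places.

Round 3 (the supplier proposes): the retailer gets 30 if talks fail, so the supplier offers 30 and keeps 470.
Round 2 (the retailer proposes): the supplier can get 470 next round, worth 0.79 × 470 = 371.3 now, so the retailer offers 371.3, keeping 128.7.
Round 1 (the supplier proposes): the retailer can get 128.7 next round, worth 0.49 × 128.7 = 63.063 now. The supplier offers 63.063 and keeps 500 − 63.063 = 436.937.

436.94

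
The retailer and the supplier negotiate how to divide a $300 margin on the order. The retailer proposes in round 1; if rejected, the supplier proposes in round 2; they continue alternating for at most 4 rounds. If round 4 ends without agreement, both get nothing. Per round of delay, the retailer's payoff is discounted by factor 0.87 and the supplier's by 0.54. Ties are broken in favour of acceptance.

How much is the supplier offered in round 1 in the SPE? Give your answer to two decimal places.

By backward induction:
Round 4 (the supplier proposes): rejection yields 0 for the retailer; the supplier offers 0 and keeps 300.
Round 3 (the retailer proposes): the supplier can get 300 next round, worth 0.54 × 300 = 162 now. The retailer offers 162 and keeps 300 − 162 = 138.
Round 2 (the supplier proposes): the retailer can get 138 next round, worth 0.87 × 138 = 120.06 now. The supplier offers 120.06 and keeps 300 − 120.06 = 179.94.
Round 1 (the retailer proposes): the supplier can get 179.94 next round, worth 0.54 × 179.94 = 97.1676 now, so the retailer offers 97.1676, keeping 202.8324.

97.17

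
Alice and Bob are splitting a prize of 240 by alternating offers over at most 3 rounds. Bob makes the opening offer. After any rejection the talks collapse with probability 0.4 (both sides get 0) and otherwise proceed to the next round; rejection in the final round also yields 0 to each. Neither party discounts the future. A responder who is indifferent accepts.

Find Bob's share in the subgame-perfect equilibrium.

Round 3 (Bob proposes): Alice will accept anything ≥ 0, so Bob offers 0 and keeps 240.
Round 2 (Alice proposes): rejecting gives Bob an expected 0.6 × 240 = 144; Alice offers that and keeps 96.
Round 1 (Bob proposes): rejecting gives Alice an expected 0.6 × 96 = 57.6. Bob offers 57.6 and keeps 240 − 57.6 = 182.4.

182.4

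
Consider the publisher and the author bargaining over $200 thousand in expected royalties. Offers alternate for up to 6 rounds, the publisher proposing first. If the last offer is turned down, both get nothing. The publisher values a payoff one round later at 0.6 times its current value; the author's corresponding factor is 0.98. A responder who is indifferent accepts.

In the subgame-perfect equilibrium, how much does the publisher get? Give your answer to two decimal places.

7.73

Round 6 (the author proposes): rejection yields 0 for the publisher; the author offers 0 and keeps 200.
Round 5 (the publisher proposes): the author can get 200 next round, worth 0.98 × 200 = 196 now. The publisher offers 196 and keeps 200 − 196 = 4.
Round 4 (the author proposes): the publisher can get 4 next round, worth 0.6 × 4 = 2.4 now; the author offers that and keeps 197.6.
Round 3 (the publisher proposes): the author can get 197.6 next round, worth 0.98 × 197.6 = 193.648 now. The publisher offers 193.648 and keeps 200 − 193.648 = 6.352.
Round 2 (the author proposes): the publisher can get 6.352 next round, worth 0.6 × 6.352 = 3.8112 now. The author offers 3.8112 and keeps 200 − 3.8112 = 196.1888.
Round 1 (the publisher proposes): the author can get 196.1888 next round, worth 0.98 × 196.1888 = 192.265024 now; the publisher offers that and keeps 7.734976.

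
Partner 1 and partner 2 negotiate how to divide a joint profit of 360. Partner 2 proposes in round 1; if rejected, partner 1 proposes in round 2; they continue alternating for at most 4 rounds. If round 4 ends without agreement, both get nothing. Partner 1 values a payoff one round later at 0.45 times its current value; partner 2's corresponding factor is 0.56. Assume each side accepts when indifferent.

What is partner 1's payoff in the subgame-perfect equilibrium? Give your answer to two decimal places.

112.10

Solve by backward induction from round 4.
Round 4 (partner 1 proposes): rejection yields 0 for partner 2; partner 1 offers 0 and keeps 360.
Round 3 (partner 2 proposes): partner 1 can get 360 next round, worth 0.45 × 360 = 162 now; partner 2 offers that and keeps 198.
Round 2 (partner 1 proposes): partner 2 can get 198 next round, worth 0.56 × 198 = 110.88 now, so partner 1 offers 110.88, keeping 249.12.
Round 1 (partner 2 proposes): partner 1 can get 249.12 next round, worth 0.45 × 249.12 = 112.104 now. Partner 2 offers 112.104 and keeps 360 − 112.104 = 247.896.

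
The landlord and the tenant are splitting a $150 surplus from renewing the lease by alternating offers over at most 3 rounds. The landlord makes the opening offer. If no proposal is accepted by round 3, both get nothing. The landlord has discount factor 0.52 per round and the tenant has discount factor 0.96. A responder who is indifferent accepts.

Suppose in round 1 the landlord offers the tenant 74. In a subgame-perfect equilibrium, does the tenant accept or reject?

Accept

Work out the tenant's continuation value if the offer is rejected.
Round 3 (the landlord proposes): the tenant will accept anything ≥ 0, so the landlord offers 0 and keeps 150.
Round 2 (the tenant proposes): the landlord can get 150 next round, worth 0.52 × 150 = 78 now. The tenant offers 78 and keeps 150 − 78 = 72.
So by rejecting in round 1, the tenant gets 72 next round, worth 0.96 × 72 = 69.12 now.
Offer 74 ≥ 69.12, so the tenant accepts.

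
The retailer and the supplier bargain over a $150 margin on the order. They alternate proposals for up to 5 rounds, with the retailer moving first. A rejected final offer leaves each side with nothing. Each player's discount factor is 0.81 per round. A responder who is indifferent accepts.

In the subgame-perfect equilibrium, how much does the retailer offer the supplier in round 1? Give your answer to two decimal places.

38.23

Round 5 (the retailer proposes): the supplier will accept anything ≥ 0, so the retailer offers 0 and keeps 150.
Round 4 (the supplier proposes): the retailer can get 150 next round, worth 0.81 × 150 = 121.5 now; the supplier offers that and keeps 28.5.
Round 3 (the retailer proposes): the supplier can get 28.5 next round, worth 0.81 × 28.5 = 23.085 now, so the retailer offers 23.085, keeping 126.915.
Round 2 (the supplier proposes): the retailer can get 126.915 next round, worth 0.81 × 126.915 = 102.80115 now, so the supplier offers 102.80115, keeping 47.19885.
Round 1 (the retailer proposes): the supplier can get 47.19885 next round, worth 0.81 × 47.19885 = 38.2310685 now, so the retailer offers 38.2310685, keeping 111.7689315.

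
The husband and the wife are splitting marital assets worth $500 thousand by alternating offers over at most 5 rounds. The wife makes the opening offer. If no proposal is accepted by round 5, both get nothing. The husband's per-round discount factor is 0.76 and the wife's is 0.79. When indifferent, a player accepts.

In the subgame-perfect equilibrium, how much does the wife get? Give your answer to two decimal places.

Work backward from the last round.
Round 5 (the wife proposes): rejection yields 0 for the husband; the wife offers 0 and keeps 500.
Round 4 (the husband proposes): the wife can get 500 next round, worth 0.79 × 500 = 395 now, so the husband offers 395, keeping 105.
Round 3 (the wife proposes): the husband can get 105 next round, worth 0.76 × 105 = 79.8 now. The wife offers 79.8 and keeps 500 − 79.8 = 420.2.
Round 2 (the husband proposes): the wife can get 420.2 next round, worth 0.79 × 420.2 = 331.958 now; the husband offers that and keeps 168.042.
Round 1 (the wife proposes): the husband can get 168.042 next round, worth 0.76 × 168.042 = 127.71192 now, so the wife offers 127.71192, keeping 372.28808.

372.29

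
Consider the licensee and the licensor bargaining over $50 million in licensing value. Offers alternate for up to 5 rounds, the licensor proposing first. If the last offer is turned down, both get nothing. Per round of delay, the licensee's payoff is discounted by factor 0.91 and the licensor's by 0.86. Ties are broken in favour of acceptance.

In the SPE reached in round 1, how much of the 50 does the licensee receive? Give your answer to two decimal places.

Work backward from the last round.
Round 5 (the licensor proposes): rejection yields 0 for the licensee; the licensor offers 0 and keeps 50.
Round 4 (the licensee proposes): the licensor can get 50 next round, worth 0.86 × 50 = 43 now, so the licensee offers 43, keeping 7.
Round 3 (the licensor proposes): the licensee can get 7 next round, worth 0.91 × 7 = 6.37 now; the licensor offers that and keeps 43.63.
Round 2 (the licensee proposes): the licensor can get 43.63 next round, worth 0.86 × 43.63 = 37.5218 now, so the licensee offers 37.5218, keeping 12.4782.
Round 1 (the licensor proposes): the licensee can get 12.4782 next round, worth 0.91 × 12.4782 = 11.355162 now, so the licensor offers 11.355162, keeping 38.644838.

11.36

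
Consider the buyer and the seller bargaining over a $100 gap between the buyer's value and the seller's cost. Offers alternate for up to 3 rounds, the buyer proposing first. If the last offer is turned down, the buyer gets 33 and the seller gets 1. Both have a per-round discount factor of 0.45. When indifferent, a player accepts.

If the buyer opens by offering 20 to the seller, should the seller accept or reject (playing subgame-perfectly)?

Work out the seller's continuation value if the offer is rejected.
Round 3 (the buyer proposes): the seller gets 1 if talks fail, so the buyer offers 1 and keeps 99.
Round 2 (the seller proposes): the buyer can get 99 next round, worth 0.45 × 99 = 44.55 now. The seller offers 44.55 and keeps 100 − 44.55 = 55.45.
So by rejecting in round 1, the seller gets 55.45 next round, worth 0.45 × 55.45 = 24.9525 now.
Offer 20 < 24.9525, so the seller rejects.

Reject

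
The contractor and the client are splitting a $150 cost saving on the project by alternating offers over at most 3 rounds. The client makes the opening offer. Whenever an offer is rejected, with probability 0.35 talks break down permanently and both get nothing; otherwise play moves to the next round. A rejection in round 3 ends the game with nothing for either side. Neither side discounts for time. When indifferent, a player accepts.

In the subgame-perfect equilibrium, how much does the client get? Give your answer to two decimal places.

115.88

By backward induction:
Round 3 (the client proposes): the contractor will accept anything ≥ 0, so the client offers 0 and keeps 150.
Round 2 (the contractor proposes): rejecting gives the client an expected 0.65 × 150 = 97.5; the contractor offers that and keeps 52.5.
Round 1 (the client proposes): rejecting gives the contractor an expected 0.65 × 52.5 = 34.125, so the client offers 34.125, keeping 115.875.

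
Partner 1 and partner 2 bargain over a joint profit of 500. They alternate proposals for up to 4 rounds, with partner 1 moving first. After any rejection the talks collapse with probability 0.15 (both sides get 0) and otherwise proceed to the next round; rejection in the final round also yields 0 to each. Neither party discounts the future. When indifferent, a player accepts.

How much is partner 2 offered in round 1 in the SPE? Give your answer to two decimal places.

Round 4 (partner 2 proposes): partner 1 will accept anything ≥ 0, so partner 2 offers 0 and keeps 500.
Round 3 (partner 1 proposes): rejecting gives partner 2 an expected 0.85 × 500 = 425. Partner 1 offers 425 and keeps 500 − 425 = 75.
Round 2 (partner 2 proposes): rejecting gives partner 1 an expected 0.85 × 75 = 63.75, so partner 2 offers 63.75, keeping 436.25.
Round 1 (partner 1 proposes): rejecting gives partner 2 an expected 0.85 × 436.25 = 370.8125; partner 1 offers that and keeps 129.1875.

370.81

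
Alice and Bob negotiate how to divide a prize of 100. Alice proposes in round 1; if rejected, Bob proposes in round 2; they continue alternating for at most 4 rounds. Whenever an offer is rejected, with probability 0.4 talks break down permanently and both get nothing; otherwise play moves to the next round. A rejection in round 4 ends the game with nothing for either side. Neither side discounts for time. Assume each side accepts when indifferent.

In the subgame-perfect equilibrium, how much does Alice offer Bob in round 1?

Round 4 (Bob proposes): Alice will accept anything ≥ 0, so Bob offers 0 and keeps 100.
Round 3 (Alice proposes): rejecting gives Bob an expected 0.6 × 100 = 60. Alice offers 60 and keeps 100 − 60 = 40.
Round 2 (Bob proposes): rejecting gives Alice an expected 0.6 × 40 = 24. Bob offers 24 and keeps 100 − 24 = 76.
Round 1 (Alice proposes): rejecting gives Bob an expected 0.6 × 76 = 45.6. Alice offers 45.6 and keeps 100 − 45.6 = 54.4.

45.6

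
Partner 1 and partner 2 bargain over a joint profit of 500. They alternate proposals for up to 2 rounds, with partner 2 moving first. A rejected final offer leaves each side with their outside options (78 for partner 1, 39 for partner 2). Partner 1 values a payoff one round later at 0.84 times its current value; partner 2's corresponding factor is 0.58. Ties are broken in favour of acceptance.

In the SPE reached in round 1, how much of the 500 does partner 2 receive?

112.76

Round 2 (partner 1 proposes): partner 2 gets 39 if talks fail, so partner 1 offers 39 and keeps 461.
Round 1 (partner 2 proposes): partner 1 can get 461 next round, worth 0.84 × 461 = 387.24 now. Partner 2 offers 387.24 and keeps 500 − 387.24 = 112.76.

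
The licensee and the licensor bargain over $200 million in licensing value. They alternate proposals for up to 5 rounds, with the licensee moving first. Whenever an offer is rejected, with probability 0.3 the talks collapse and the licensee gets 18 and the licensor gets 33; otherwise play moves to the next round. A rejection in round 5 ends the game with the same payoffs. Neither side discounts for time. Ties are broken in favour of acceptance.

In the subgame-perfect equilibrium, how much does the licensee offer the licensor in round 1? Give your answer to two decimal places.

79.62

Round 5 (the licensee proposes): the licensor gets 33 if talks fail, so the licensee offers 33 and keeps 167.
Round 4 (the licensor proposes): rejecting gives the licensee an expected 0.7 × 167 + 0.3 × 18 = 122.3, so the licensor offers 122.3, keeping 77.7.
Round 3 (the licensee proposes): rejecting gives the licensor an expected 0.7 × 77.7 + 0.3 × 33 = 64.29. The licensee offers 64.29 and keeps 200 − 64.29 = 135.71.
Round 2 (the licensor proposes): rejecting gives the licensee an expected 0.7 × 135.71 + 0.3 × 18 = 100.397, so the licensor offers 100.397, keeping 99.603.
Round 1 (the licensee proposes): rejecting gives the licensor an expected 0.7 × 99.603 + 0.3 × 33 = 79.6221. The licensee offers 79.6221 and keeps 200 − 79.6221 = 120.3779.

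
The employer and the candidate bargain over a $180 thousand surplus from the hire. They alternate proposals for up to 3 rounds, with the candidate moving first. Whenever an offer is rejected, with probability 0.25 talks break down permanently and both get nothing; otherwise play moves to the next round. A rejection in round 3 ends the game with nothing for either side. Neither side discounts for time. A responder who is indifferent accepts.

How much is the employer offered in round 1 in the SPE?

By backward induction:
Round 3 (the candidate proposes): the employer will accept anything ≥ 0, so the candidate offers 0 and keeps 180.
Round 2 (the employer proposes): rejecting gives the candidate an expected 0.75 × 180 = 135. The employer offers 135 and keeps 180 − 135 = 45.
Round 1 (the candidate proposes): rejecting gives the employer an expected 0.75 × 45 = 33.75, so the candidate offers 33.75, keeping 146.25.

33.75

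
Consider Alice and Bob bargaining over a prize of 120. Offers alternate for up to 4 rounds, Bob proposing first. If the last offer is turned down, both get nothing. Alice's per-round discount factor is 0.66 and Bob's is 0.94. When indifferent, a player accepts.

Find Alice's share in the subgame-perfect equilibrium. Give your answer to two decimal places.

Round 4 (Alice proposes): rejection yields 0 for Bob; Alice offers 0 and keeps 120.
Round 3 (Bob proposes): Alice can get 120 next round, worth 0.66 × 120 = 79.2 now; Bob offers that and keeps 40.8.
Round 2 (Alice proposes): Bob can get 40.8 next round, worth 0.94 × 40.8 = 38.352 now, so Alice offers 38.352, keeping 81.648.
Round 1 (Bob proposes): Alice can get 81.648 next round, worth 0.66 × 81.648 = 53.88768 now; Bob offers that and keeps 66.11232.

53.89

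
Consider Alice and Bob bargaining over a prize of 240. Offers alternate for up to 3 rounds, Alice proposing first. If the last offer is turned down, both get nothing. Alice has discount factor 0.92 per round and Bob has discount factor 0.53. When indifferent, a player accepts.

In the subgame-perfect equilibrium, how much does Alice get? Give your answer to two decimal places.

229.82

Work backward from the last round.
Round 3 (Alice proposes): rejection yields 0 for Bob; Alice offers 0 and keeps 240.
Round 2 (Bob proposes): Alice can get 240 next round, worth 0.92 × 240 = 220.8 now; Bob offers that and keeps 19.2.
Round 1 (Alice proposes): Bob can get 19.2 next round, worth 0.53 × 19.2 = 10.176 now. Alice offers 10.176 and keeps 240 − 10.176 = 229.824.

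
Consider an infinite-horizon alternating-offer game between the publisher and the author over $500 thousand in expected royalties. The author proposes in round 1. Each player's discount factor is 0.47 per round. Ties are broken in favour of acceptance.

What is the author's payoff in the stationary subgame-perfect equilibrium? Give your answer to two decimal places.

340.14

In a stationary SPE each proposer offers the other exactly their discounted continuation value.
If the author keeps x when proposing and the publisher keeps y when proposing, then x = 500 − 0.47y and y = 500 − 0.47x.
Solving: x = 500(1 − 0.47) / (1 − 0.47·0.47) = 265 / 0.7791 ≈ 340.1361.
The publisher gets 500 − 340.1361 ≈ 159.8639.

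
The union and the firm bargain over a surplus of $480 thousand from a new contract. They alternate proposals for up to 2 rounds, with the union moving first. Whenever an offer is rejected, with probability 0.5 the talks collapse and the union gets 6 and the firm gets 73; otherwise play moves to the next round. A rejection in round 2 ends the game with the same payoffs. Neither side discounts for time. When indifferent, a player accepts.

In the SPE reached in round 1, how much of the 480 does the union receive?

206.5

By backward induction:
Round 2 (the firm proposes): the union gets 6 if talks fail, so the firm offers 6 and keeps 474.
Round 1 (the union proposes): rejecting gives the firm an expected 0.5 × 474 + 0.5 × 73 = 273.5. The union offers 273.5 and keeps 480 − 273.5 = 206.5.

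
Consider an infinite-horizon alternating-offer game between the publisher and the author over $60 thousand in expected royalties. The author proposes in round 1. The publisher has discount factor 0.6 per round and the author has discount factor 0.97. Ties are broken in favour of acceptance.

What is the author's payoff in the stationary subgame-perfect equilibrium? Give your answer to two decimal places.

57.42

When the author proposes, the publisher accepts any offer worth at least 0.6 times what the publisher would get by proposing next round; and vice versa.
This gives x = 60 − 0.6y and y = 60 − 0.97x, where x and y are each side's share when it proposes.
Hence (1 − 0.6·0.97)x = 60(1 − 0.6), i.e. 0.418·x = 24.
x ≈ 57.4163; the publisher's share is 60 − x ≈ 2.5837.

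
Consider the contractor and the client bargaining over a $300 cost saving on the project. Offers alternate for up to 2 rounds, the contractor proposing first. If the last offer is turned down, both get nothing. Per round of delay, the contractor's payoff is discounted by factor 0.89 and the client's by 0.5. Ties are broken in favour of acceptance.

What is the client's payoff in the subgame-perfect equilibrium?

Round 2 (the client proposes): the contractor will accept anything ≥ 0, so the client offers 0 and keeps 300.
Round 1 (the contractor proposes): the client can get 300 next round, worth 0.5 × 300 = 150 now. The contractor offers 150 and keeps 300 − 150 = 150.

150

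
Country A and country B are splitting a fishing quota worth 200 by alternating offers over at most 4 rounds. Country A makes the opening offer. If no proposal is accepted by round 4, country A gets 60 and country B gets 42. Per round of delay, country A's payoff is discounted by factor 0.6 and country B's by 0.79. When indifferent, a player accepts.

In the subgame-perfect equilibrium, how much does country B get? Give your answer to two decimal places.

115.62

Round 4 (country B proposes): country A gets 60 if talks fail, so country B offers 60 and keeps 140.
Round 3 (country A proposes): country B can get 140 next round, worth 0.79 × 140 = 110.6 now; country A offers that and keeps 89.4.
Round 2 (country B proposes): country A can get 89.4 next round, worth 0.6 × 89.4 = 53.64 now; country B offers that and keeps 146.36.
Round 1 (country A proposes): country B can get 146.36 next round, worth 0.79 × 146.36 = 115.6244 now, so country A offers 115.6244, keeping 84.3756.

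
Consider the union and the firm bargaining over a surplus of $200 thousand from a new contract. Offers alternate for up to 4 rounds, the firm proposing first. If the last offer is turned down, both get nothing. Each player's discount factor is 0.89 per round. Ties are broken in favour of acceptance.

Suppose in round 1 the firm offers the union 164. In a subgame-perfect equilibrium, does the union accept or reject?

Accept

Work out the union's continuation value if the offer is rejected.
Round 4 (the union proposes): rejection yields 0 for the firm; the union offers 0 and keeps 200.
Round 3 (the firm proposes): the union can get 200 next round, worth 0.89 × 200 = 178 now; the firm offers that and keeps 22.
Round 2 (the union proposes): the firm can get 22 next round, worth 0.89 × 22 = 19.58 now; the union offers that and keeps 180.42.
So by rejecting in round 1, the union gets 180.42 next round, worth 0.89 × 180.42 = 160.5738 now.
Offer 164 ≥ 160.5738, so the union accepts.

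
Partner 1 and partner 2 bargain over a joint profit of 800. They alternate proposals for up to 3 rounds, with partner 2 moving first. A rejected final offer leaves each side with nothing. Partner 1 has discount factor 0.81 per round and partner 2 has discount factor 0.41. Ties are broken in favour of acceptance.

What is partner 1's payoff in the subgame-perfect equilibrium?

382.32

Solve by backward induction from round 3.
Round 3 (partner 2 proposes): partner 1 will accept anything ≥ 0, so partner 2 offers 0 and keeps 800.
Round 2 (partner 1 proposes): partner 2 can get 800 next round, worth 0.41 × 800 = 328 now. Partner 1 offers 328 and keeps 800 − 328 = 472.
Round 1 (partner 2 proposes): partner 1 can get 472 next round, worth 0.81 × 472 = 382.32 now, so partner 2 offers 382.32, keeping 417.68.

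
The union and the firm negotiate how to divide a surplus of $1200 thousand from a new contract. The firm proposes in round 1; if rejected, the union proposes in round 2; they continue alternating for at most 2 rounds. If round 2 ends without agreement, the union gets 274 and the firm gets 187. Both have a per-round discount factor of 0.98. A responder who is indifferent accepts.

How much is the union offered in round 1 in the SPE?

992.74

Solve by backward induction from round 2.
Round 2 (the union proposes): the firm gets 187 if talks fail, so the union offers 187 and keeps 1013.
Round 1 (the firm proposes): the union can get 1013 next round, worth 0.98 × 1013 = 992.74 now, so the firm offers 992.74, keeping 207.26.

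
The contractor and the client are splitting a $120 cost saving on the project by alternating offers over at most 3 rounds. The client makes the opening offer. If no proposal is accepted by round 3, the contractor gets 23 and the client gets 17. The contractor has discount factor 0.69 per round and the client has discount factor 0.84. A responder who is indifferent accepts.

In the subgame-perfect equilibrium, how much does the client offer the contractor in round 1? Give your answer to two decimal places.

26.58

Work backward from the last round.
Round 3 (the client proposes): the contractor gets 23 if talks fail, so the client offers 23 and keeps 97.
Round 2 (the contractor proposes): the client can get 97 next round, worth 0.84 × 97 = 81.48 now, so the contractor offers 81.48, keeping 38.52.
Round 1 (the client proposes): the contractor can get 38.52 next round, worth 0.69 × 38.52 = 26.5788 now, so the client offers 26.5788, keeping 93.4212.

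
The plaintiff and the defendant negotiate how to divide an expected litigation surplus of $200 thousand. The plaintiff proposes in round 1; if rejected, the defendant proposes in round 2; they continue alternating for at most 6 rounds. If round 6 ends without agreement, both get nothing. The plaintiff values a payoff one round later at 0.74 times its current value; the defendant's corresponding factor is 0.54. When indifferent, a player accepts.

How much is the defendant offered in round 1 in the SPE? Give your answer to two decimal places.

56.55

Solve by backward induction from round 6.
Round 6 (the defendant proposes): rejection yields 0 for the plaintiff; the defendant offers 0 and keeps 200.
Round 5 (the plaintiff proposes): the defendant can get 200 next round, worth 0.54 × 200 = 108 now; the plaintiff offers that and keeps 92.
Round 4 (the defendant proposes): the plaintiff can get 92 next round, worth 0.74 × 92 = 68.08 now; the defendant offers that and keeps 131.92.
Round 3 (the plaintiff proposes): the defendant can get 131.92 next round, worth 0.54 × 131.92 = 71.2368 now; the plaintiff offers that and keeps 128.7632.
Round 2 (the defendant proposes): the plaintiff can get 128.7632 next round, worth 0.74 × 128.7632 = 95.284768 now, so the defendant offers 95.284768, keeping 104.715232.
Round 1 (the plaintiff proposes): the defendant can get 104.715232 next round, worth 0.54 × 104.715232 = 56.54622528 now; the plaintiff offers that and keeps 143.45377472.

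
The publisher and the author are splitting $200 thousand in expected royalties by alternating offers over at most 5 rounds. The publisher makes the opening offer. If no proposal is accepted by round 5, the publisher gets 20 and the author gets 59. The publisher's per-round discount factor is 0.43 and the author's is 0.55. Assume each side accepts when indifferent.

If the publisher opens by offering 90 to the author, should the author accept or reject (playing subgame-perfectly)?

Accept

Round 5 (the publisher proposes): the author gets 59 if talks fail, so the publisher offers 59 and keeps 141.
Round 4 (the author proposes): the publisher can get 141 next round, worth 0.43 × 141 = 60.63 now, so the author offers 60.63, keeping 139.37.
Round 3 (the publisher proposes): the author can get 139.37 next round, worth 0.55 × 139.37 = 76.6535 now. The publisher offers 76.6535 and keeps 200 − 76.6535 = 123.3465.
Round 2 (the author proposes): the publisher can get 123.3465 next round, worth 0.43 × 123.3465 = 53.038995 now; the author offers that and keeps 146.961005.
So by rejecting in round 1, the author gets 146.961005 next round, worth 0.55 × 146.961005 = 80.82855275 now.
Offer 90 ≥ 80.82855275, so the author accepts.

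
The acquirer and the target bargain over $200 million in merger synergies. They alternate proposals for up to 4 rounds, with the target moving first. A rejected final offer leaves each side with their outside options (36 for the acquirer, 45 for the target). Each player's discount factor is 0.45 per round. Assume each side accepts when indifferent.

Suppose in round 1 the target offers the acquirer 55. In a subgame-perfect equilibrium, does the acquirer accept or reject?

Reject

Round 4 (the acquirer proposes): the target gets 45 if talks fail, so the acquirer offers 45 and keeps 155.
Round 3 (the target proposes): the acquirer can get 155 next round, worth 0.45 × 155 = 69.75 now; the target offers that and keeps 130.25.
Round 2 (the acquirer proposes): the target can get 130.25 next round, worth 0.45 × 130.25 = 58.6125 now, so the acquirer offers 58.6125, keeping 141.3875.
So by rejecting in round 1, the acquirer gets 141.3875 next round, worth 0.45 × 141.3875 = 63.624375 now.
Offer 55 < 63.624375, so the acquirer rejects.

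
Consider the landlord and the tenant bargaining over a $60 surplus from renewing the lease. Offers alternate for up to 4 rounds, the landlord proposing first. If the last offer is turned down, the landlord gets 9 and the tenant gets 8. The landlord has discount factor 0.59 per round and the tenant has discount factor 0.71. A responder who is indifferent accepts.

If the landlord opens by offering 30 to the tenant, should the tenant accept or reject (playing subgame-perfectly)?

Work out the tenant's continuation value if the offer is rejected.
Round 4 (the tenant proposes): the landlord gets 9 if talks fail, so the tenant offers 9 and keeps 51.
Round 3 (the landlord proposes): the tenant can get 51 next round, worth 0.71 × 51 = 36.21 now. The landlord offers 36.21 and keeps 60 − 36.21 = 23.79.
Round 2 (the tenant proposes): the landlord can get 23.79 next round, worth 0.59 × 23.79 = 14.0361 now; the tenant offers that and keeps 45.9639.
So by rejecting in round 1, the tenant gets 45.9639 next round, worth 0.71 × 45.9639 = 32.634369 now.
Offer 30 < 32.634369, so the tenant rejects.

Reject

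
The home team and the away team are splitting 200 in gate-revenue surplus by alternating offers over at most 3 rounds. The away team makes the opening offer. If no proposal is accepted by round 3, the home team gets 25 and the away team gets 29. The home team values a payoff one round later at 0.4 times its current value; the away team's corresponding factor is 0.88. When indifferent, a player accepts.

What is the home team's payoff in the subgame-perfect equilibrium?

18.4

Round 3 (the away team proposes): the home team gets 25 if talks fail, so the away team offers 25 and keeps 175.
Round 2 (the home team proposes): the away team can get 175 next round, worth 0.88 × 175 = 154 now. The home team offers 154 and keeps 200 − 154 = 46.
Round 1 (the away team proposes): the home team can get 46 next round, worth 0.4 × 46 = 18.4 now, so the away team offers 18.4, keeping 181.6.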